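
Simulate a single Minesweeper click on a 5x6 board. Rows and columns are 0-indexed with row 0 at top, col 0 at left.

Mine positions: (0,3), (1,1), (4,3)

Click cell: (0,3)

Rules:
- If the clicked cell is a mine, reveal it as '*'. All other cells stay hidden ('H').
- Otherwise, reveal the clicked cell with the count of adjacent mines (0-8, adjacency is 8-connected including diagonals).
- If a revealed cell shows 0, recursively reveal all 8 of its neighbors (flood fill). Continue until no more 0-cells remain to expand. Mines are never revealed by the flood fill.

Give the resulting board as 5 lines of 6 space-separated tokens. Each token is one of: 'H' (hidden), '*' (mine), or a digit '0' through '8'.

H H H * H H
H H H H H H
H H H H H H
H H H H H H
H H H H H H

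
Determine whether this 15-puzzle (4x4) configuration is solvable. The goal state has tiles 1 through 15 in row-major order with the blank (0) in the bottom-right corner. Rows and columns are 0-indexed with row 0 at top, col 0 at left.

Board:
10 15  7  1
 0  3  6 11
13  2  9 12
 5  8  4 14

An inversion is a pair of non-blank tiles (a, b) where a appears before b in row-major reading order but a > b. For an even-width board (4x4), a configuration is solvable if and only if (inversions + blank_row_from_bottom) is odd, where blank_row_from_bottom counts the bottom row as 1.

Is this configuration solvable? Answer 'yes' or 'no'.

Answer: no

Derivation:
Inversions: 51
Blank is in row 1 (0-indexed from top), which is row 3 counting from the bottom (bottom = 1).
51 + 3 = 54, which is even, so the puzzle is not solvable.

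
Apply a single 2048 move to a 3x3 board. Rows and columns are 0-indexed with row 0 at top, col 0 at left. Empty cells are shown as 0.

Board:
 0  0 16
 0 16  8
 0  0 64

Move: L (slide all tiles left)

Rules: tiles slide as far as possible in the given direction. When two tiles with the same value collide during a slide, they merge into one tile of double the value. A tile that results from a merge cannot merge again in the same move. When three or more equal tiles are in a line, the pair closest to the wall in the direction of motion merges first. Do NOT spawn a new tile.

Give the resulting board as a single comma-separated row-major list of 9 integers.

Answer: 16, 0, 0, 16, 8, 0, 64, 0, 0

Derivation:
Slide left:
row 0: [0, 0, 16] -> [16, 0, 0]
row 1: [0, 16, 8] -> [16, 8, 0]
row 2: [0, 0, 64] -> [64, 0, 0]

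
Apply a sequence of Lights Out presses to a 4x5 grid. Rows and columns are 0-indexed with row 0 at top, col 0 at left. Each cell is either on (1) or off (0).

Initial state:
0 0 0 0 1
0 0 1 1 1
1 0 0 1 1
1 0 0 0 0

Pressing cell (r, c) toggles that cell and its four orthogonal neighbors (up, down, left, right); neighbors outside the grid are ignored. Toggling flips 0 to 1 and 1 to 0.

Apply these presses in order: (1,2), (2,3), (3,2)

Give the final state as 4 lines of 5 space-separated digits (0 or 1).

After press 1 at (1,2):
0 0 1 0 1
0 1 0 0 1
1 0 1 1 1
1 0 0 0 0

After press 2 at (2,3):
0 0 1 0 1
0 1 0 1 1
1 0 0 0 0
1 0 0 1 0

After press 3 at (3,2):
0 0 1 0 1
0 1 0 1 1
1 0 1 0 0
1 1 1 0 0

Answer: 0 0 1 0 1
0 1 0 1 1
1 0 1 0 0
1 1 1 0 0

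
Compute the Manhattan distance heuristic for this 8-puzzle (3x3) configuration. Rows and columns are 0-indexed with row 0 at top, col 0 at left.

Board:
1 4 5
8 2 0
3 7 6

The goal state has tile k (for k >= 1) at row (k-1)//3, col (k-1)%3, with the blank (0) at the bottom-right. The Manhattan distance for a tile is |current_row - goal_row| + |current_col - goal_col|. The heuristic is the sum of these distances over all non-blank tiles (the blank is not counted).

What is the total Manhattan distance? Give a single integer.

Tile 1: at (0,0), goal (0,0), distance |0-0|+|0-0| = 0
Tile 4: at (0,1), goal (1,0), distance |0-1|+|1-0| = 2
Tile 5: at (0,2), goal (1,1), distance |0-1|+|2-1| = 2
Tile 8: at (1,0), goal (2,1), distance |1-2|+|0-1| = 2
Tile 2: at (1,1), goal (0,1), distance |1-0|+|1-1| = 1
Tile 3: at (2,0), goal (0,2), distance |2-0|+|0-2| = 4
Tile 7: at (2,1), goal (2,0), distance |2-2|+|1-0| = 1
Tile 6: at (2,2), goal (1,2), distance |2-1|+|2-2| = 1
Sum: 0 + 2 + 2 + 2 + 1 + 4 + 1 + 1 = 13

Answer: 13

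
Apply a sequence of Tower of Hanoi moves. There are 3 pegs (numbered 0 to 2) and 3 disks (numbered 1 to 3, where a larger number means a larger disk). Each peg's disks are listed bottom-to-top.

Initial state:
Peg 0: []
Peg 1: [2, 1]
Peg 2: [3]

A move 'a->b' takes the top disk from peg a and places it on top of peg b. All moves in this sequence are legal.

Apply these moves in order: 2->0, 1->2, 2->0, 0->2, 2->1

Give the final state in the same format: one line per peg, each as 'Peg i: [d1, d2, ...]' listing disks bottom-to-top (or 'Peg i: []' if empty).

After move 1 (2->0):
Peg 0: [3]
Peg 1: [2, 1]
Peg 2: []

After move 2 (1->2):
Peg 0: [3]
Peg 1: [2]
Peg 2: [1]

After move 3 (2->0):
Peg 0: [3, 1]
Peg 1: [2]
Peg 2: []

After move 4 (0->2):
Peg 0: [3]
Peg 1: [2]
Peg 2: [1]

After move 5 (2->1):
Peg 0: [3]
Peg 1: [2, 1]
Peg 2: []

Answer: Peg 0: [3]
Peg 1: [2, 1]
Peg 2: []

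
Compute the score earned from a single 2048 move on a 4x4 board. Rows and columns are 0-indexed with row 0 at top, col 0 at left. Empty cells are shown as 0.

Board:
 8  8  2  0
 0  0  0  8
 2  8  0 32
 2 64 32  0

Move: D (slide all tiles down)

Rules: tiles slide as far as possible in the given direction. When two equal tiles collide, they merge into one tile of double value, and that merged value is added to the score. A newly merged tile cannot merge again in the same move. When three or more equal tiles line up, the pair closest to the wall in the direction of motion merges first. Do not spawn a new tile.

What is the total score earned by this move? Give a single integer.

Slide down:
col 0: [8, 0, 2, 2] -> [0, 0, 8, 4]  score +4 (running 4)
col 1: [8, 0, 8, 64] -> [0, 0, 16, 64]  score +16 (running 20)
col 2: [2, 0, 0, 32] -> [0, 0, 2, 32]  score +0 (running 20)
col 3: [0, 8, 32, 0] -> [0, 0, 8, 32]  score +0 (running 20)
Board after move:
 0  0  0  0
 0  0  0  0
 8 16  2  8
 4 64 32 32

Answer: 20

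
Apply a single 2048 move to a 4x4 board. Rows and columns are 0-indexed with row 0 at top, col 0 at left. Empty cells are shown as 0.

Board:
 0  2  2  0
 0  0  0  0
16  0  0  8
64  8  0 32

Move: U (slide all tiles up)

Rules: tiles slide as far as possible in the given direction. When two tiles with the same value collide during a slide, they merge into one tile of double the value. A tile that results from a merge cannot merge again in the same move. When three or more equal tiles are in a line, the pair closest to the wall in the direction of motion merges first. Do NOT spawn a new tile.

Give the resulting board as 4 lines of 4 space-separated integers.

Slide up:
col 0: [0, 0, 16, 64] -> [16, 64, 0, 0]
col 1: [2, 0, 0, 8] -> [2, 8, 0, 0]
col 2: [2, 0, 0, 0] -> [2, 0, 0, 0]
col 3: [0, 0, 8, 32] -> [8, 32, 0, 0]

Answer: 16  2  2  8
64  8  0 32
 0  0  0  0
 0  0  0  0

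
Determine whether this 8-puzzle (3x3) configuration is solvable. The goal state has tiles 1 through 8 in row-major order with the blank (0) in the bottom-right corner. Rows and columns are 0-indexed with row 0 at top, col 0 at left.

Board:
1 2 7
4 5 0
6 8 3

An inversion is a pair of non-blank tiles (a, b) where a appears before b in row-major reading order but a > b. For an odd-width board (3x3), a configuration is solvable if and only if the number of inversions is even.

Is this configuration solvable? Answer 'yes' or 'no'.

Answer: yes

Derivation:
Inversions (pairs i<j in row-major order where tile[i] > tile[j] > 0): 8
8 is even, so the puzzle is solvable.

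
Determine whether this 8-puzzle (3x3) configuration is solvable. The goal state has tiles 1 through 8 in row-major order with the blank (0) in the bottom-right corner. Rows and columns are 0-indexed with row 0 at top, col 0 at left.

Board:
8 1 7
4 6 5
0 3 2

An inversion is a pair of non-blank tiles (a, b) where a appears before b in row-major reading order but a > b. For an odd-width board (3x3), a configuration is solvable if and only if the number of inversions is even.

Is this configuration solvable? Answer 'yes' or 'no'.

Answer: yes

Derivation:
Inversions (pairs i<j in row-major order where tile[i] > tile[j] > 0): 20
20 is even, so the puzzle is solvable.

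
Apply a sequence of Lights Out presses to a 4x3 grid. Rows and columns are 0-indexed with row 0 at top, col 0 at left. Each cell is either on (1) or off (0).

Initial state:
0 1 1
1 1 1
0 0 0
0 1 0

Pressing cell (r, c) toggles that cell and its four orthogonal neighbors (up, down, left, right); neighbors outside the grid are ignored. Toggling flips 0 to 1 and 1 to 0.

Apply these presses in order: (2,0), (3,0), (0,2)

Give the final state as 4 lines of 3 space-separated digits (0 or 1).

After press 1 at (2,0):
0 1 1
0 1 1
1 1 0
1 1 0

After press 2 at (3,0):
0 1 1
0 1 1
0 1 0
0 0 0

After press 3 at (0,2):
0 0 0
0 1 0
0 1 0
0 0 0

Answer: 0 0 0
0 1 0
0 1 0
0 0 0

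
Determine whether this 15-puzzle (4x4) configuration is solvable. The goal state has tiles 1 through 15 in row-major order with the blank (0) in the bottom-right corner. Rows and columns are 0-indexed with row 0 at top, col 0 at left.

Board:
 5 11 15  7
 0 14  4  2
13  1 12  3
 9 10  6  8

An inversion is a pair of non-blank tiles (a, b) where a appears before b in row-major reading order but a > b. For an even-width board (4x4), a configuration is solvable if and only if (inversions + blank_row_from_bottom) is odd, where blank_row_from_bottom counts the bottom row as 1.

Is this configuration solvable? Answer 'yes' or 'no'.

Inversions: 60
Blank is in row 1 (0-indexed from top), which is row 3 counting from the bottom (bottom = 1).
60 + 3 = 63, which is odd, so the puzzle is solvable.

Answer: yes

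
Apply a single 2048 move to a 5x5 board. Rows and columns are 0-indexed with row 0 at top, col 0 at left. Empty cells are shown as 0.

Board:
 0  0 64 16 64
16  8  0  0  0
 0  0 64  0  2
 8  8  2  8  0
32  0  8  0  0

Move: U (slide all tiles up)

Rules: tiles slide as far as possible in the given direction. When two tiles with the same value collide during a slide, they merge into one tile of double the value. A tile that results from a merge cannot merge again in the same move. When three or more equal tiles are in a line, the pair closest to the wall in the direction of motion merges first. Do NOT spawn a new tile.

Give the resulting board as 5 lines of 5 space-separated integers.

Answer:  16  16 128  16  64
  8   0   2   8   2
 32   0   8   0   0
  0   0   0   0   0
  0   0   0   0   0

Derivation:
Slide up:
col 0: [0, 16, 0, 8, 32] -> [16, 8, 32, 0, 0]
col 1: [0, 8, 0, 8, 0] -> [16, 0, 0, 0, 0]
col 2: [64, 0, 64, 2, 8] -> [128, 2, 8, 0, 0]
col 3: [16, 0, 0, 8, 0] -> [16, 8, 0, 0, 0]
col 4: [64, 0, 2, 0, 0] -> [64, 2, 0, 0, 0]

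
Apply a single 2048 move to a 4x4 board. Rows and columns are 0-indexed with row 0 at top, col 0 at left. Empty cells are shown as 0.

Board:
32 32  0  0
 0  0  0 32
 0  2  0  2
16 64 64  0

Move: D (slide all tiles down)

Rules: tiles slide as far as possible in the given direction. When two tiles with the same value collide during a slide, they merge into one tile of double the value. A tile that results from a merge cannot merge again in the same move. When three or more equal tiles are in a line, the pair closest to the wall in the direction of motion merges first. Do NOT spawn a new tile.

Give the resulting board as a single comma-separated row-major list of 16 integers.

Slide down:
col 0: [32, 0, 0, 16] -> [0, 0, 32, 16]
col 1: [32, 0, 2, 64] -> [0, 32, 2, 64]
col 2: [0, 0, 0, 64] -> [0, 0, 0, 64]
col 3: [0, 32, 2, 0] -> [0, 0, 32, 2]

Answer: 0, 0, 0, 0, 0, 32, 0, 0, 32, 2, 0, 32, 16, 64, 64, 2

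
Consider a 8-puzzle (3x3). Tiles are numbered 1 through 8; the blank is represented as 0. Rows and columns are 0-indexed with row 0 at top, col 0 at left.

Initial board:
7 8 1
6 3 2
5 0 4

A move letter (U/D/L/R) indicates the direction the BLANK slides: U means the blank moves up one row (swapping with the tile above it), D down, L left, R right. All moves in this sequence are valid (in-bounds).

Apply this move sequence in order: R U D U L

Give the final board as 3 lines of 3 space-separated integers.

After move 1 (R):
7 8 1
6 3 2
5 4 0

After move 2 (U):
7 8 1
6 3 0
5 4 2

After move 3 (D):
7 8 1
6 3 2
5 4 0

After move 4 (U):
7 8 1
6 3 0
5 4 2

After move 5 (L):
7 8 1
6 0 3
5 4 2

Answer: 7 8 1
6 0 3
5 4 2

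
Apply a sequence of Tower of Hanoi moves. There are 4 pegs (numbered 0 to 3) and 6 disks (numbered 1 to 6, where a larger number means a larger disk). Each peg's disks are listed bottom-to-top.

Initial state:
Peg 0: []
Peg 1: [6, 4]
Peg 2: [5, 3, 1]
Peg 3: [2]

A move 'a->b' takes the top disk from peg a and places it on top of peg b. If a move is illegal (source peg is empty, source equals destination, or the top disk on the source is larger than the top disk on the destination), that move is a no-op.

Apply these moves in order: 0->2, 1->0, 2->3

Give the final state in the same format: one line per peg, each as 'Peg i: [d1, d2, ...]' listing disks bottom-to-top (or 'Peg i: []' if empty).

After move 1 (0->2):
Peg 0: []
Peg 1: [6, 4]
Peg 2: [5, 3, 1]
Peg 3: [2]

After move 2 (1->0):
Peg 0: [4]
Peg 1: [6]
Peg 2: [5, 3, 1]
Peg 3: [2]

After move 3 (2->3):
Peg 0: [4]
Peg 1: [6]
Peg 2: [5, 3]
Peg 3: [2, 1]

Answer: Peg 0: [4]
Peg 1: [6]
Peg 2: [5, 3]
Peg 3: [2, 1]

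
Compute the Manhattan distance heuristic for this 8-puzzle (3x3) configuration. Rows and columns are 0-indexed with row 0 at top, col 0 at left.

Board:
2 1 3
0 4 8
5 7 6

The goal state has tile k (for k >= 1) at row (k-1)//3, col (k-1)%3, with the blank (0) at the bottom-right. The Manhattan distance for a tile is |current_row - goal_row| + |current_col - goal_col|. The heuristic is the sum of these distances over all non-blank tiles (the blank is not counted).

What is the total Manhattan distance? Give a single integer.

Tile 2: at (0,0), goal (0,1), distance |0-0|+|0-1| = 1
Tile 1: at (0,1), goal (0,0), distance |0-0|+|1-0| = 1
Tile 3: at (0,2), goal (0,2), distance |0-0|+|2-2| = 0
Tile 4: at (1,1), goal (1,0), distance |1-1|+|1-0| = 1
Tile 8: at (1,2), goal (2,1), distance |1-2|+|2-1| = 2
Tile 5: at (2,0), goal (1,1), distance |2-1|+|0-1| = 2
Tile 7: at (2,1), goal (2,0), distance |2-2|+|1-0| = 1
Tile 6: at (2,2), goal (1,2), distance |2-1|+|2-2| = 1
Sum: 1 + 1 + 0 + 1 + 2 + 2 + 1 + 1 = 9

Answer: 9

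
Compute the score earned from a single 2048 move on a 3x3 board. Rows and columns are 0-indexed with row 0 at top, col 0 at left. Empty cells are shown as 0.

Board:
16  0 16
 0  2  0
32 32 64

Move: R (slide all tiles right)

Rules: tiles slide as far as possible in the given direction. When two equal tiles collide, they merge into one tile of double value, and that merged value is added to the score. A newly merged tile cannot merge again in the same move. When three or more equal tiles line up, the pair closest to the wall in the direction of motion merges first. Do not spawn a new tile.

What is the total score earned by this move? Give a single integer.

Slide right:
row 0: [16, 0, 16] -> [0, 0, 32]  score +32 (running 32)
row 1: [0, 2, 0] -> [0, 0, 2]  score +0 (running 32)
row 2: [32, 32, 64] -> [0, 64, 64]  score +64 (running 96)
Board after move:
 0  0 32
 0  0  2
 0 64 64

Answer: 96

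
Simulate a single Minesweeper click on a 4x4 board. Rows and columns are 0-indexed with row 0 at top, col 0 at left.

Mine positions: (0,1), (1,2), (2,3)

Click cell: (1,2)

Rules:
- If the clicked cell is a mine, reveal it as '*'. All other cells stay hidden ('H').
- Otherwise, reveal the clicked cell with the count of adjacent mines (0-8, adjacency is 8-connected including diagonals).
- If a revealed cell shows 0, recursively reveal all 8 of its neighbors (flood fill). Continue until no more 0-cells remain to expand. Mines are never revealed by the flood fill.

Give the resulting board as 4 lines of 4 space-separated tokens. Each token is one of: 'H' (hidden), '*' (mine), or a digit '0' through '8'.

H H H H
H H * H
H H H H
H H H H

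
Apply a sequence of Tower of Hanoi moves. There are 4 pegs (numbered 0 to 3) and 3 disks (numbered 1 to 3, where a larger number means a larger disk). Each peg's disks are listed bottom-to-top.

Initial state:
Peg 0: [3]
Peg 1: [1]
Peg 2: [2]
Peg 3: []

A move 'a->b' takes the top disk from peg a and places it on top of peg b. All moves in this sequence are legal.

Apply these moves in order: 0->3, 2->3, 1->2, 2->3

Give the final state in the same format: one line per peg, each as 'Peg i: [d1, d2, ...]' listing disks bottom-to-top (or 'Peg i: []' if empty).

Answer: Peg 0: []
Peg 1: []
Peg 2: []
Peg 3: [3, 2, 1]

Derivation:
After move 1 (0->3):
Peg 0: []
Peg 1: [1]
Peg 2: [2]
Peg 3: [3]

After move 2 (2->3):
Peg 0: []
Peg 1: [1]
Peg 2: []
Peg 3: [3, 2]

After move 3 (1->2):
Peg 0: []
Peg 1: []
Peg 2: [1]
Peg 3: [3, 2]

After move 4 (2->3):
Peg 0: []
Peg 1: []
Peg 2: []
Peg 3: [3, 2, 1]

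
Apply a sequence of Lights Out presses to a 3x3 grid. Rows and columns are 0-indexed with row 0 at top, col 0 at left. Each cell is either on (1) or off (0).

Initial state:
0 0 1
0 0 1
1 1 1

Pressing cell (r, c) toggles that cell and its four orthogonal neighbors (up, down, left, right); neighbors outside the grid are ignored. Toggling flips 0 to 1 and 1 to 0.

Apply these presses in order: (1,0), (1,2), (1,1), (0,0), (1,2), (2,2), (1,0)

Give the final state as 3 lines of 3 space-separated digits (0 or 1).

Answer: 1 0 1
0 1 1
1 1 0

Derivation:
After press 1 at (1,0):
1 0 1
1 1 1
0 1 1

After press 2 at (1,2):
1 0 0
1 0 0
0 1 0

After press 3 at (1,1):
1 1 0
0 1 1
0 0 0

After press 4 at (0,0):
0 0 0
1 1 1
0 0 0

After press 5 at (1,2):
0 0 1
1 0 0
0 0 1

After press 6 at (2,2):
0 0 1
1 0 1
0 1 0

After press 7 at (1,0):
1 0 1
0 1 1
1 1 0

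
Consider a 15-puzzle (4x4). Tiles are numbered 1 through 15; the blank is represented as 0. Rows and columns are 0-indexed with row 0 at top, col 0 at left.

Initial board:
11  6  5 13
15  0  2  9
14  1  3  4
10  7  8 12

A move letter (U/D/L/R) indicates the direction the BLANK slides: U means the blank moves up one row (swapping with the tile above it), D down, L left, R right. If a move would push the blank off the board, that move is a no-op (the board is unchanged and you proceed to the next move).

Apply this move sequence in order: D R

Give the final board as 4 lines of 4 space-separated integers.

After move 1 (D):
11  6  5 13
15  1  2  9
14  0  3  4
10  7  8 12

After move 2 (R):
11  6  5 13
15  1  2  9
14  3  0  4
10  7  8 12

Answer: 11  6  5 13
15  1  2  9
14  3  0  4
10  7  8 12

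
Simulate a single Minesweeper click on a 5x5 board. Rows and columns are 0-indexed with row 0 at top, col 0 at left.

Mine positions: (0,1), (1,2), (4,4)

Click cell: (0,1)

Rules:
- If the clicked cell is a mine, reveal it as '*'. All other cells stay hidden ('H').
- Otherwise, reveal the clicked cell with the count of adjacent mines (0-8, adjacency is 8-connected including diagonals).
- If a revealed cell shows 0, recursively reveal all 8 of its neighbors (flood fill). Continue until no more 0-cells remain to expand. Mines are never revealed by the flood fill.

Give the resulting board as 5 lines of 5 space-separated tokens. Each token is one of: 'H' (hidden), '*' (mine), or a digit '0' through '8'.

H * H H H
H H H H H
H H H H H
H H H H H
H H H H H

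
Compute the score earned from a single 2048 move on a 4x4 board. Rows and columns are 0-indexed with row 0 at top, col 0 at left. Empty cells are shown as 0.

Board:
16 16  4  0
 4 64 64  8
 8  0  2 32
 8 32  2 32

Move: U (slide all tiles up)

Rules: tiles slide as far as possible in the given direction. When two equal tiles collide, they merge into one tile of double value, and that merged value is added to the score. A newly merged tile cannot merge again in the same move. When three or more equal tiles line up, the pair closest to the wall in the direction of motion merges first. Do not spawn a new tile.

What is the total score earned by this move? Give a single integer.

Slide up:
col 0: [16, 4, 8, 8] -> [16, 4, 16, 0]  score +16 (running 16)
col 1: [16, 64, 0, 32] -> [16, 64, 32, 0]  score +0 (running 16)
col 2: [4, 64, 2, 2] -> [4, 64, 4, 0]  score +4 (running 20)
col 3: [0, 8, 32, 32] -> [8, 64, 0, 0]  score +64 (running 84)
Board after move:
16 16  4  8
 4 64 64 64
16 32  4  0
 0  0  0  0

Answer: 84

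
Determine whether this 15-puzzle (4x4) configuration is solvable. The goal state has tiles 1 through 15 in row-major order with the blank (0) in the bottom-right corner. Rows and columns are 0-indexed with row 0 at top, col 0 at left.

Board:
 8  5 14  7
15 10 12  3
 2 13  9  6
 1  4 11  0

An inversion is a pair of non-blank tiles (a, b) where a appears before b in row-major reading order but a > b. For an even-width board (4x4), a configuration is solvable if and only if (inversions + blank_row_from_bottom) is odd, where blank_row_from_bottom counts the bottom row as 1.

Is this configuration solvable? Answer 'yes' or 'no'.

Answer: no

Derivation:
Inversions: 63
Blank is in row 3 (0-indexed from top), which is row 1 counting from the bottom (bottom = 1).
63 + 1 = 64, which is even, so the puzzle is not solvable.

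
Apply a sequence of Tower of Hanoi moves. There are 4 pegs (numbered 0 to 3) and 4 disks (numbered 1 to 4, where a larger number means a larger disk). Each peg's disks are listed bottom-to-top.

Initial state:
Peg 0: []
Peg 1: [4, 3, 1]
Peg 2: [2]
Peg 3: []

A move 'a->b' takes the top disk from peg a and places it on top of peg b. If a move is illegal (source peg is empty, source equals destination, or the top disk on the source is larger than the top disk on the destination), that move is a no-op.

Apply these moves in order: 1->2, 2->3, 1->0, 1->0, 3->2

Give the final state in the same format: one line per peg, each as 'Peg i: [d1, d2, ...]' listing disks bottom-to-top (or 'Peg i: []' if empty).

Answer: Peg 0: [3]
Peg 1: [4]
Peg 2: [2, 1]
Peg 3: []

Derivation:
After move 1 (1->2):
Peg 0: []
Peg 1: [4, 3]
Peg 2: [2, 1]
Peg 3: []

After move 2 (2->3):
Peg 0: []
Peg 1: [4, 3]
Peg 2: [2]
Peg 3: [1]

After move 3 (1->0):
Peg 0: [3]
Peg 1: [4]
Peg 2: [2]
Peg 3: [1]

After move 4 (1->0):
Peg 0: [3]
Peg 1: [4]
Peg 2: [2]
Peg 3: [1]

After move 5 (3->2):
Peg 0: [3]
Peg 1: [4]
Peg 2: [2, 1]
Peg 3: []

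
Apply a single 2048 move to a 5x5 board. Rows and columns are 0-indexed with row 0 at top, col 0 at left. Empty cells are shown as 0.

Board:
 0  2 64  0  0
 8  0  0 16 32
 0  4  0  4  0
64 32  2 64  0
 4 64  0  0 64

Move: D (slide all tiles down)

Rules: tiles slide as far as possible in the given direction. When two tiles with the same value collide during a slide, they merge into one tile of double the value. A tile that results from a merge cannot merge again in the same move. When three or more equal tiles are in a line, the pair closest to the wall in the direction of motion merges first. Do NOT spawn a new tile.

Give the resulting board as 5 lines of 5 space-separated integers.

Answer:  0  0  0  0  0
 0  2  0  0  0
 8  4  0 16  0
64 32 64  4 32
 4 64  2 64 64

Derivation:
Slide down:
col 0: [0, 8, 0, 64, 4] -> [0, 0, 8, 64, 4]
col 1: [2, 0, 4, 32, 64] -> [0, 2, 4, 32, 64]
col 2: [64, 0, 0, 2, 0] -> [0, 0, 0, 64, 2]
col 3: [0, 16, 4, 64, 0] -> [0, 0, 16, 4, 64]
col 4: [0, 32, 0, 0, 64] -> [0, 0, 0, 32, 64]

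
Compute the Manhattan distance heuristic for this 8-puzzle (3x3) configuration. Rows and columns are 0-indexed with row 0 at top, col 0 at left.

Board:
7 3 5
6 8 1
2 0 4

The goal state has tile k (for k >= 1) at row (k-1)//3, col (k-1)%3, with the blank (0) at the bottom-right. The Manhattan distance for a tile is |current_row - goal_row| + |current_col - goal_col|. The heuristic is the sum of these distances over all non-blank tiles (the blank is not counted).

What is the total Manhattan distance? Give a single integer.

Answer: 17

Derivation:
Tile 7: (0,0)->(2,0) = 2
Tile 3: (0,1)->(0,2) = 1
Tile 5: (0,2)->(1,1) = 2
Tile 6: (1,0)->(1,2) = 2
Tile 8: (1,1)->(2,1) = 1
Tile 1: (1,2)->(0,0) = 3
Tile 2: (2,0)->(0,1) = 3
Tile 4: (2,2)->(1,0) = 3
Sum: 2 + 1 + 2 + 2 + 1 + 3 + 3 + 3 = 17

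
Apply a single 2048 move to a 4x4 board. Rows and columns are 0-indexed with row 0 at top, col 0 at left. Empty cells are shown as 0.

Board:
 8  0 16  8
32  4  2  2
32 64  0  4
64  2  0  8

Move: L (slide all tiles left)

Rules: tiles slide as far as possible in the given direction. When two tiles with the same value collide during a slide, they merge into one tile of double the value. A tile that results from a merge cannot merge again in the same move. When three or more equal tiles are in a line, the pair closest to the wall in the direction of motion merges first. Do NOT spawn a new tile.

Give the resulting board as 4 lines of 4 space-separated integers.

Slide left:
row 0: [8, 0, 16, 8] -> [8, 16, 8, 0]
row 1: [32, 4, 2, 2] -> [32, 4, 4, 0]
row 2: [32, 64, 0, 4] -> [32, 64, 4, 0]
row 3: [64, 2, 0, 8] -> [64, 2, 8, 0]

Answer:  8 16  8  0
32  4  4  0
32 64  4  0
64  2  8  0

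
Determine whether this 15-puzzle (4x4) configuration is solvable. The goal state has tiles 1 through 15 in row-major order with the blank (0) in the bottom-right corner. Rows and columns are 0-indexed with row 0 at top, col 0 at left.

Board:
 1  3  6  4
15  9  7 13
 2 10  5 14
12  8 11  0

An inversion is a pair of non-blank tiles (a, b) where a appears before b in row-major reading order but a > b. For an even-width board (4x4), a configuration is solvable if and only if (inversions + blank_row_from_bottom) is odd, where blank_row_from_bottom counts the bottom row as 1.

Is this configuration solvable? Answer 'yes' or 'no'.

Answer: yes

Derivation:
Inversions: 34
Blank is in row 3 (0-indexed from top), which is row 1 counting from the bottom (bottom = 1).
34 + 1 = 35, which is odd, so the puzzle is solvable.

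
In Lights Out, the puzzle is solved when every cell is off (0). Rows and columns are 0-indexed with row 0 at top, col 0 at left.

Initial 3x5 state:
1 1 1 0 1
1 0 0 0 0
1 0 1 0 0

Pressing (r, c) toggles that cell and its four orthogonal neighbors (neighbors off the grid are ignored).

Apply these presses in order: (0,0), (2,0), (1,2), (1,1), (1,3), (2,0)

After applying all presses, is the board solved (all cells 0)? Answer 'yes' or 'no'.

After press 1 at (0,0):
0 0 1 0 1
0 0 0 0 0
1 0 1 0 0

After press 2 at (2,0):
0 0 1 0 1
1 0 0 0 0
0 1 1 0 0

After press 3 at (1,2):
0 0 0 0 1
1 1 1 1 0
0 1 0 0 0

After press 4 at (1,1):
0 1 0 0 1
0 0 0 1 0
0 0 0 0 0

After press 5 at (1,3):
0 1 0 1 1
0 0 1 0 1
0 0 0 1 0

After press 6 at (2,0):
0 1 0 1 1
1 0 1 0 1
1 1 0 1 0

Lights still on: 9

Answer: no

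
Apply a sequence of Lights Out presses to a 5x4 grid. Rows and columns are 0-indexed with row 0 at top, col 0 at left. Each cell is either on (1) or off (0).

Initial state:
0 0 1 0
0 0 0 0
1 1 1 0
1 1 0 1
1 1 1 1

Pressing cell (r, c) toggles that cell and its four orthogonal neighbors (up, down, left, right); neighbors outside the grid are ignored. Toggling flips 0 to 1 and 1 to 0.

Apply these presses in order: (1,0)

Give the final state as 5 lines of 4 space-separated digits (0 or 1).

After press 1 at (1,0):
1 0 1 0
1 1 0 0
0 1 1 0
1 1 0 1
1 1 1 1

Answer: 1 0 1 0
1 1 0 0
0 1 1 0
1 1 0 1
1 1 1 1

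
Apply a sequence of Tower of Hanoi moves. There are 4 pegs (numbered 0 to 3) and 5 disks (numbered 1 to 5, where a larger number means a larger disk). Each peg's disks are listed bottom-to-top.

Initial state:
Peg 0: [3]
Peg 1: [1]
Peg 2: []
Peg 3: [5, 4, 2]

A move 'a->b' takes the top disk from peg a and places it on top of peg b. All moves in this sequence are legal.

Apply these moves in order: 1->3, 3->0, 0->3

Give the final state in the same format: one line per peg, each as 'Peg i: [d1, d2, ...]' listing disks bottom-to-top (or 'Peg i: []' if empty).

Answer: Peg 0: [3]
Peg 1: []
Peg 2: []
Peg 3: [5, 4, 2, 1]

Derivation:
After move 1 (1->3):
Peg 0: [3]
Peg 1: []
Peg 2: []
Peg 3: [5, 4, 2, 1]

After move 2 (3->0):
Peg 0: [3, 1]
Peg 1: []
Peg 2: []
Peg 3: [5, 4, 2]

After move 3 (0->3):
Peg 0: [3]
Peg 1: []
Peg 2: []
Peg 3: [5, 4, 2, 1]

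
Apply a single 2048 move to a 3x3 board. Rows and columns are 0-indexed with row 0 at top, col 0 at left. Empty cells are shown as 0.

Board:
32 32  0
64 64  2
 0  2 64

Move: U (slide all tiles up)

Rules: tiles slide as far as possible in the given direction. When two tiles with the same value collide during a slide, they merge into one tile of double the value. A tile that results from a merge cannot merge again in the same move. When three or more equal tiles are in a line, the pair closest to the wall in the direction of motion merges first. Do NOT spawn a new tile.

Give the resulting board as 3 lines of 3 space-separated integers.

Slide up:
col 0: [32, 64, 0] -> [32, 64, 0]
col 1: [32, 64, 2] -> [32, 64, 2]
col 2: [0, 2, 64] -> [2, 64, 0]

Answer: 32 32  2
64 64 64
 0  2  0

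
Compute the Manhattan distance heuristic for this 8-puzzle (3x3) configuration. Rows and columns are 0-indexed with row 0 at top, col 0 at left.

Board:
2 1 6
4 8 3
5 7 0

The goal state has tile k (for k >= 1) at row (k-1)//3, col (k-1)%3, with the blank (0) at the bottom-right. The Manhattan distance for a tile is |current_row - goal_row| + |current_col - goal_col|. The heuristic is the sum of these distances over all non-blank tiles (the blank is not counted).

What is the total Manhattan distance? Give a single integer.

Answer: 8

Derivation:
Tile 2: at (0,0), goal (0,1), distance |0-0|+|0-1| = 1
Tile 1: at (0,1), goal (0,0), distance |0-0|+|1-0| = 1
Tile 6: at (0,2), goal (1,2), distance |0-1|+|2-2| = 1
Tile 4: at (1,0), goal (1,0), distance |1-1|+|0-0| = 0
Tile 8: at (1,1), goal (2,1), distance |1-2|+|1-1| = 1
Tile 3: at (1,2), goal (0,2), distance |1-0|+|2-2| = 1
Tile 5: at (2,0), goal (1,1), distance |2-1|+|0-1| = 2
Tile 7: at (2,1), goal (2,0), distance |2-2|+|1-0| = 1
Sum: 1 + 1 + 1 + 0 + 1 + 1 + 2 + 1 = 8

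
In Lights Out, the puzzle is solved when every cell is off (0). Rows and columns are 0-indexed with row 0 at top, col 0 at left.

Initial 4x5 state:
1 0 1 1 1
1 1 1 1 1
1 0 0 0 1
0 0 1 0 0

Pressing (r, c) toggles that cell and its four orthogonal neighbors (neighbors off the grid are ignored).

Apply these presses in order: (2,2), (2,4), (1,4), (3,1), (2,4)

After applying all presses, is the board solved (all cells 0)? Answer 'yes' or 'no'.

After press 1 at (2,2):
1 0 1 1 1
1 1 0 1 1
1 1 1 1 1
0 0 0 0 0

After press 2 at (2,4):
1 0 1 1 1
1 1 0 1 0
1 1 1 0 0
0 0 0 0 1

After press 3 at (1,4):
1 0 1 1 0
1 1 0 0 1
1 1 1 0 1
0 0 0 0 1

After press 4 at (3,1):
1 0 1 1 0
1 1 0 0 1
1 0 1 0 1
1 1 1 0 1

After press 5 at (2,4):
1 0 1 1 0
1 1 0 0 0
1 0 1 1 0
1 1 1 0 0

Lights still on: 11

Answer: no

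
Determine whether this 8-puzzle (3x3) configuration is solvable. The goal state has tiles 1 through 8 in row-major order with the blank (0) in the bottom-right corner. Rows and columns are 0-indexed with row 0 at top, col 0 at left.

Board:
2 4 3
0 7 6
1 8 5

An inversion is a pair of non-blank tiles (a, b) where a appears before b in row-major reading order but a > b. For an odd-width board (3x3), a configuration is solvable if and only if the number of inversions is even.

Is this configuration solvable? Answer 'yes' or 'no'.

Inversions (pairs i<j in row-major order where tile[i] > tile[j] > 0): 10
10 is even, so the puzzle is solvable.

Answer: yes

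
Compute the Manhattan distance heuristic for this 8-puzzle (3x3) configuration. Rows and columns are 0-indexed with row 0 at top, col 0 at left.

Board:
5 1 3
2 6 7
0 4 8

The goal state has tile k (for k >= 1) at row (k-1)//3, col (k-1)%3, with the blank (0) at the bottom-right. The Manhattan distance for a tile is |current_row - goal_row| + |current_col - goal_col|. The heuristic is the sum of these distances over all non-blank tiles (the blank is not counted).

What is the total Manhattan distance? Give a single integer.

Tile 5: (0,0)->(1,1) = 2
Tile 1: (0,1)->(0,0) = 1
Tile 3: (0,2)->(0,2) = 0
Tile 2: (1,0)->(0,1) = 2
Tile 6: (1,1)->(1,2) = 1
Tile 7: (1,2)->(2,0) = 3
Tile 4: (2,1)->(1,0) = 2
Tile 8: (2,2)->(2,1) = 1
Sum: 2 + 1 + 0 + 2 + 1 + 3 + 2 + 1 = 12

Answer: 12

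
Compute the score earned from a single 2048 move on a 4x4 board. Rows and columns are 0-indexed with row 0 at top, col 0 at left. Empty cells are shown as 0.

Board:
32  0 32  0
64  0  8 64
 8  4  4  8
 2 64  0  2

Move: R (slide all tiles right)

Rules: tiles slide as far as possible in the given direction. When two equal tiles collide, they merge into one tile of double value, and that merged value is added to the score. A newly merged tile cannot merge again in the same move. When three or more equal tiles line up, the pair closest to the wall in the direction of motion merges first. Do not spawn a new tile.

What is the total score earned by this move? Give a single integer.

Answer: 72

Derivation:
Slide right:
row 0: [32, 0, 32, 0] -> [0, 0, 0, 64]  score +64 (running 64)
row 1: [64, 0, 8, 64] -> [0, 64, 8, 64]  score +0 (running 64)
row 2: [8, 4, 4, 8] -> [0, 8, 8, 8]  score +8 (running 72)
row 3: [2, 64, 0, 2] -> [0, 2, 64, 2]  score +0 (running 72)
Board after move:
 0  0  0 64
 0 64  8 64
 0  8  8  8
 0  2 64  2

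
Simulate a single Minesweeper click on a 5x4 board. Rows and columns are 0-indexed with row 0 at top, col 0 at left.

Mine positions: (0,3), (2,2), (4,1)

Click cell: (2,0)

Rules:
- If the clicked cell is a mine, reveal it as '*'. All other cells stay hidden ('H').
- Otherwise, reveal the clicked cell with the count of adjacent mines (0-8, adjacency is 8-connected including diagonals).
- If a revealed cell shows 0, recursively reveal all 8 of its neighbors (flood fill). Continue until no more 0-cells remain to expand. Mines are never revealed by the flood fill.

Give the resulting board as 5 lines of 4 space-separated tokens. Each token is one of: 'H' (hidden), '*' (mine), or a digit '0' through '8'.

0 0 1 H
0 1 2 H
0 1 H H
1 2 H H
H H H H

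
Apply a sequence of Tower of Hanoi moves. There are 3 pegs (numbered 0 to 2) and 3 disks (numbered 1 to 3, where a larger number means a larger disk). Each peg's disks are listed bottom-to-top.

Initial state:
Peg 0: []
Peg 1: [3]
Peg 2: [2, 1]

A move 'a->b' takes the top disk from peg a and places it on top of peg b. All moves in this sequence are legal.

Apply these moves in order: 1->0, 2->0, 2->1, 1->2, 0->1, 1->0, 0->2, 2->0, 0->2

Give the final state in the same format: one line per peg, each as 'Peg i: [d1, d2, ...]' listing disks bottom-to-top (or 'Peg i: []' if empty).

Answer: Peg 0: [3]
Peg 1: []
Peg 2: [2, 1]

Derivation:
After move 1 (1->0):
Peg 0: [3]
Peg 1: []
Peg 2: [2, 1]

After move 2 (2->0):
Peg 0: [3, 1]
Peg 1: []
Peg 2: [2]

After move 3 (2->1):
Peg 0: [3, 1]
Peg 1: [2]
Peg 2: []

After move 4 (1->2):
Peg 0: [3, 1]
Peg 1: []
Peg 2: [2]

After move 5 (0->1):
Peg 0: [3]
Peg 1: [1]
Peg 2: [2]

After move 6 (1->0):
Peg 0: [3, 1]
Peg 1: []
Peg 2: [2]

After move 7 (0->2):
Peg 0: [3]
Peg 1: []
Peg 2: [2, 1]

After move 8 (2->0):
Peg 0: [3, 1]
Peg 1: []
Peg 2: [2]

After move 9 (0->2):
Peg 0: [3]
Peg 1: []
Peg 2: [2, 1]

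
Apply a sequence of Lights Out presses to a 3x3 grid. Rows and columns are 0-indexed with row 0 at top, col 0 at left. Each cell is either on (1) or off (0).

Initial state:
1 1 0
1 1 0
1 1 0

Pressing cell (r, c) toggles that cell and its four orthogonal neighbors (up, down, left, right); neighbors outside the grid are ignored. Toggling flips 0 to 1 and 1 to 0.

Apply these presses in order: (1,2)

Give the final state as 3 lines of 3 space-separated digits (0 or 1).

After press 1 at (1,2):
1 1 1
1 0 1
1 1 1

Answer: 1 1 1
1 0 1
1 1 1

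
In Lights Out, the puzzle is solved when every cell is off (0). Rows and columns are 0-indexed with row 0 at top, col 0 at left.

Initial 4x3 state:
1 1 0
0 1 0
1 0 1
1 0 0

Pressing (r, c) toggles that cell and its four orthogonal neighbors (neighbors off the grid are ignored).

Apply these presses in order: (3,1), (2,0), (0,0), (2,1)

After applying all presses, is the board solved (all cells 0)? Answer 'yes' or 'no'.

Answer: no

Derivation:
After press 1 at (3,1):
1 1 0
0 1 0
1 1 1
0 1 1

After press 2 at (2,0):
1 1 0
1 1 0
0 0 1
1 1 1

After press 3 at (0,0):
0 0 0
0 1 0
0 0 1
1 1 1

After press 4 at (2,1):
0 0 0
0 0 0
1 1 0
1 0 1

Lights still on: 4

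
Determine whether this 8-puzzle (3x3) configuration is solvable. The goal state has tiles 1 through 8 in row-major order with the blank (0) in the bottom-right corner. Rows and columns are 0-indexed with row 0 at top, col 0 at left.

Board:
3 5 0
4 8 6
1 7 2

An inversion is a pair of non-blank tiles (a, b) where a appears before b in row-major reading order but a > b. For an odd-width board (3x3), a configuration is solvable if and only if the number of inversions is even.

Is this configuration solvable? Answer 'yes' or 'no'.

Answer: yes

Derivation:
Inversions (pairs i<j in row-major order where tile[i] > tile[j] > 0): 14
14 is even, so the puzzle is solvable.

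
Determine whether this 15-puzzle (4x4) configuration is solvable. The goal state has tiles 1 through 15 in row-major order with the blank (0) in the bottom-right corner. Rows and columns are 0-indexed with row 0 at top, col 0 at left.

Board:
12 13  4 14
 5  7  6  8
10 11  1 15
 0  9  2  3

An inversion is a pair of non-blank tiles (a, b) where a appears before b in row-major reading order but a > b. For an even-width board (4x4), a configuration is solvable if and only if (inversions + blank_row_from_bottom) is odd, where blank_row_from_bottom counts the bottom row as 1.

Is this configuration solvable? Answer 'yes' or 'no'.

Answer: no

Derivation:
Inversions: 61
Blank is in row 3 (0-indexed from top), which is row 1 counting from the bottom (bottom = 1).
61 + 1 = 62, which is even, so the puzzle is not solvable.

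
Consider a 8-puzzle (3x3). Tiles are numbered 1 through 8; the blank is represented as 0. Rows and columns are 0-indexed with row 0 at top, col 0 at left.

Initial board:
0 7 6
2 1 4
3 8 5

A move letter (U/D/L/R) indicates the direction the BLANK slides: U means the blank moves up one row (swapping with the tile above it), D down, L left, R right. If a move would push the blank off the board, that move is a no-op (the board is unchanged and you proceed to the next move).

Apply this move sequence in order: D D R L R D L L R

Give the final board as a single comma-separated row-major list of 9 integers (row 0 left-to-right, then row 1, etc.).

After move 1 (D):
2 7 6
0 1 4
3 8 5

After move 2 (D):
2 7 6
3 1 4
0 8 5

After move 3 (R):
2 7 6
3 1 4
8 0 5

After move 4 (L):
2 7 6
3 1 4
0 8 5

After move 5 (R):
2 7 6
3 1 4
8 0 5

After move 6 (D):
2 7 6
3 1 4
8 0 5

After move 7 (L):
2 7 6
3 1 4
0 8 5

After move 8 (L):
2 7 6
3 1 4
0 8 5

After move 9 (R):
2 7 6
3 1 4
8 0 5

Answer: 2, 7, 6, 3, 1, 4, 8, 0, 5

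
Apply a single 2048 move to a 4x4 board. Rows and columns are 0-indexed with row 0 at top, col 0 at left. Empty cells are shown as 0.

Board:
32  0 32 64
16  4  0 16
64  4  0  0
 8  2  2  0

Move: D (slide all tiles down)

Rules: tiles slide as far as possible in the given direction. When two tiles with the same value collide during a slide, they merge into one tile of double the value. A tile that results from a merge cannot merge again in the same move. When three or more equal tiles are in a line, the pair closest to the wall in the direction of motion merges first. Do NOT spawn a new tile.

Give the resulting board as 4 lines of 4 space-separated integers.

Slide down:
col 0: [32, 16, 64, 8] -> [32, 16, 64, 8]
col 1: [0, 4, 4, 2] -> [0, 0, 8, 2]
col 2: [32, 0, 0, 2] -> [0, 0, 32, 2]
col 3: [64, 16, 0, 0] -> [0, 0, 64, 16]

Answer: 32  0  0  0
16  0  0  0
64  8 32 64
 8  2  2 16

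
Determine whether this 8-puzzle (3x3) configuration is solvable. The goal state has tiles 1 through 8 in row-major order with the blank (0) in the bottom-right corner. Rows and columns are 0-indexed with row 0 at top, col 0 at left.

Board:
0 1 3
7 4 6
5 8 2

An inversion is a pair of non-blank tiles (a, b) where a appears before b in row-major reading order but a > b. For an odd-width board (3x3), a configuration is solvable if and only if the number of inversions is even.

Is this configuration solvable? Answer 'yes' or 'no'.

Inversions (pairs i<j in row-major order where tile[i] > tile[j] > 0): 10
10 is even, so the puzzle is solvable.

Answer: yes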